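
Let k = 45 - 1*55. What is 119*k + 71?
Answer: -1119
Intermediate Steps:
k = -10 (k = 45 - 55 = -10)
119*k + 71 = 119*(-10) + 71 = -1190 + 71 = -1119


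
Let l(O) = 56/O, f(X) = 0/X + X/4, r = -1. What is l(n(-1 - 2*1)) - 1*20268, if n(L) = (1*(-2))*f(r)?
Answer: -20156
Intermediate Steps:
f(X) = X/4 (f(X) = 0 + X*(¼) = 0 + X/4 = X/4)
n(L) = ½ (n(L) = (1*(-2))*((¼)*(-1)) = -2*(-¼) = ½)
l(n(-1 - 2*1)) - 1*20268 = 56/(½) - 1*20268 = 56*2 - 20268 = 112 - 20268 = -20156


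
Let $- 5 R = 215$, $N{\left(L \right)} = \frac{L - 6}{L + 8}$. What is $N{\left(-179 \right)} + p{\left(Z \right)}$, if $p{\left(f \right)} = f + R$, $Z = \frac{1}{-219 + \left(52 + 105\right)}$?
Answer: $- \frac{444587}{10602} \approx -41.934$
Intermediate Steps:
$N{\left(L \right)} = \frac{-6 + L}{8 + L}$
$R = -43$ ($R = \left(- \frac{1}{5}\right) 215 = -43$)
$Z = - \frac{1}{62}$ ($Z = \frac{1}{-219 + 157} = \frac{1}{-62} = - \frac{1}{62} \approx -0.016129$)
$p{\left(f \right)} = -43 + f$ ($p{\left(f \right)} = f - 43 = -43 + f$)
$N{\left(-179 \right)} + p{\left(Z \right)} = \frac{-6 - 179}{8 - 179} - \frac{2667}{62} = \frac{1}{-171} \left(-185\right) - \frac{2667}{62} = \left(- \frac{1}{171}\right) \left(-185\right) - \frac{2667}{62} = \frac{185}{171} - \frac{2667}{62} = - \frac{444587}{10602}$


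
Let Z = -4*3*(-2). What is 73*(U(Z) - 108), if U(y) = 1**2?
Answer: -7811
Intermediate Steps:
Z = 24 (Z = -12*(-2) = 24)
U(y) = 1
73*(U(Z) - 108) = 73*(1 - 108) = 73*(-107) = -7811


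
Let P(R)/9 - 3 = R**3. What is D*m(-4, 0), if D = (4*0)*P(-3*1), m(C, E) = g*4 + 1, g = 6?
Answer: 0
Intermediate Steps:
P(R) = 27 + 9*R**3
m(C, E) = 25 (m(C, E) = 6*4 + 1 = 24 + 1 = 25)
D = 0 (D = (4*0)*(27 + 9*(-3*1)**3) = 0*(27 + 9*(-3)**3) = 0*(27 + 9*(-27)) = 0*(27 - 243) = 0*(-216) = 0)
D*m(-4, 0) = 0*25 = 0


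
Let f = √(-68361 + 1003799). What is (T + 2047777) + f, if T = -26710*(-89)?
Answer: 4424967 + √935438 ≈ 4.4259e+6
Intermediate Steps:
f = √935438 ≈ 967.18
T = 2377190
(T + 2047777) + f = (2377190 + 2047777) + √935438 = 4424967 + √935438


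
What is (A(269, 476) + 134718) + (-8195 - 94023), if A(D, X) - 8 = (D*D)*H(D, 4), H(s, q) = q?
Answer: 321952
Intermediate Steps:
A(D, X) = 8 + 4*D² (A(D, X) = 8 + (D*D)*4 = 8 + D²*4 = 8 + 4*D²)
(A(269, 476) + 134718) + (-8195 - 94023) = ((8 + 4*269²) + 134718) + (-8195 - 94023) = ((8 + 4*72361) + 134718) - 102218 = ((8 + 289444) + 134718) - 102218 = (289452 + 134718) - 102218 = 424170 - 102218 = 321952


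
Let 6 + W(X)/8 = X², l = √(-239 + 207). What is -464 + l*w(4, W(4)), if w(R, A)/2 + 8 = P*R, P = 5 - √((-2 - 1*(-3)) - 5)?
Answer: -464 + √2*(64 + 96*I) ≈ -373.49 + 135.76*I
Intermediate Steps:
P = 5 - 2*I (P = 5 - √((-2 + 3) - 5) = 5 - √(1 - 5) = 5 - √(-4) = 5 - 2*I ≈ 5.0 - 2.0*I)
l = 4*I*√2 (l = √(-32) = 4*I*√2 ≈ 5.6569*I)
W(X) = -48 + 8*X²
w(R, A) = -16 + 2*R*(5 - 2*I) (w(R, A) = -16 + 2*((5 - 2*I)*R) = -16 + 2*(R*(5 - 2*I)) = -16 + 2*R*(5 - 2*I))
-464 + l*w(4, W(4)) = -464 + (4*I*√2)*(-16 + 4*(10 - 4*I)) = -464 + (4*I*√2)*(-16 + (40 - 16*I)) = -464 + (4*I*√2)*(24 - 16*I) = -464 + 4*I*√2*(24 - 16*I)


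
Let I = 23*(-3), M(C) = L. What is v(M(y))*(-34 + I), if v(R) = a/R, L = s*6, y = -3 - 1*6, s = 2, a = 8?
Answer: -206/3 ≈ -68.667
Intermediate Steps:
y = -9 (y = -3 - 6 = -9)
L = 12 (L = 2*6 = 12)
M(C) = 12
v(R) = 8/R
I = -69
v(M(y))*(-34 + I) = (8/12)*(-34 - 69) = (8*(1/12))*(-103) = (⅔)*(-103) = -206/3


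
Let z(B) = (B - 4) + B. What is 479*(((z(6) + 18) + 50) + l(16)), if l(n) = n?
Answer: 44068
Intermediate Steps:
z(B) = -4 + 2*B (z(B) = (-4 + B) + B = -4 + 2*B)
479*(((z(6) + 18) + 50) + l(16)) = 479*((((-4 + 2*6) + 18) + 50) + 16) = 479*((((-4 + 12) + 18) + 50) + 16) = 479*(((8 + 18) + 50) + 16) = 479*((26 + 50) + 16) = 479*(76 + 16) = 479*92 = 44068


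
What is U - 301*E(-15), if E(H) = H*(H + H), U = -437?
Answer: -135887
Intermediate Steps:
E(H) = 2*H**2 (E(H) = H*(2*H) = 2*H**2)
U - 301*E(-15) = -437 - 602*(-15)**2 = -437 - 602*225 = -437 - 301*450 = -437 - 135450 = -135887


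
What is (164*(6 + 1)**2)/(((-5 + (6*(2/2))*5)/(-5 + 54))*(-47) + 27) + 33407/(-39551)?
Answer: 3892203932/1463387 ≈ 2659.7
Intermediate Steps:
(164*(6 + 1)**2)/(((-5 + (6*(2/2))*5)/(-5 + 54))*(-47) + 27) + 33407/(-39551) = (164*7**2)/(((-5 + (6*(2*(1/2)))*5)/49)*(-47) + 27) + 33407*(-1/39551) = (164*49)/(((-5 + (6*1)*5)*(1/49))*(-47) + 27) - 33407/39551 = 8036/(((-5 + 6*5)*(1/49))*(-47) + 27) - 33407/39551 = 8036/(((-5 + 30)*(1/49))*(-47) + 27) - 33407/39551 = 8036/((25*(1/49))*(-47) + 27) - 33407/39551 = 8036/((25/49)*(-47) + 27) - 33407/39551 = 8036/(-1175/49 + 27) - 33407/39551 = 8036/(148/49) - 33407/39551 = 8036*(49/148) - 33407/39551 = 98441/37 - 33407/39551 = 3892203932/1463387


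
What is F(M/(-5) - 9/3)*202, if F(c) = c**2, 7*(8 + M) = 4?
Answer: 567418/1225 ≈ 463.20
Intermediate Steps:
M = -52/7 (M = -8 + (1/7)*4 = -8 + 4/7 = -52/7 ≈ -7.4286)
F(M/(-5) - 9/3)*202 = (-52/7/(-5) - 9/3)**2*202 = (-52/7*(-1/5) - 9*1/3)**2*202 = (52/35 - 3)**2*202 = (-53/35)**2*202 = (2809/1225)*202 = 567418/1225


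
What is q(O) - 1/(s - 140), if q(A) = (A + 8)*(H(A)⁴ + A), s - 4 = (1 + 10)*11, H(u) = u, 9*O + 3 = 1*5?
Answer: 565063/295245 ≈ 1.9139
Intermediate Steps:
O = 2/9 (O = -⅓ + (1*5)/9 = -⅓ + (⅑)*5 = -⅓ + 5/9 = 2/9 ≈ 0.22222)
s = 125 (s = 4 + (1 + 10)*11 = 4 + 11*11 = 4 + 121 = 125)
q(A) = (8 + A)*(A + A⁴) (q(A) = (A + 8)*(A⁴ + A) = (8 + A)*(A + A⁴))
q(O) - 1/(s - 140) = 2*(8 + 2/9 + (2/9)⁴ + 8*(2/9)³)/9 - 1/(125 - 140) = 2*(8 + 2/9 + 16/6561 + 8*(8/729))/9 - 1/(-15) = 2*(8 + 2/9 + 16/6561 + 64/729)/9 - 1*(-1/15) = (2/9)*(54538/6561) + 1/15 = 109076/59049 + 1/15 = 565063/295245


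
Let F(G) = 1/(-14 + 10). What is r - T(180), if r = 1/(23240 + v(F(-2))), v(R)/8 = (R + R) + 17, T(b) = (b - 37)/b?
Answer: -208876/262935 ≈ -0.79440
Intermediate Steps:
T(b) = (-37 + b)/b
F(G) = -1/4 (F(G) = 1/(-4) = -1/4)
v(R) = 136 + 16*R (v(R) = 8*((R + R) + 17) = 8*(2*R + 17) = 8*(17 + 2*R) = 136 + 16*R)
r = 1/23372 (r = 1/(23240 + (136 + 16*(-1/4))) = 1/(23240 + (136 - 4)) = 1/(23240 + 132) = 1/23372 ≈ 4.2786e-5)
r - T(180) = 1/23372 - (-37 + 180)/180 = 1/23372 - 143/180 = -208876/262935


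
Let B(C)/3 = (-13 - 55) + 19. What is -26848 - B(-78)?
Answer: -26701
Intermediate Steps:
B(C) = -147 (B(C) = 3*((-13 - 55) + 19) = 3*(-68 + 19) = 3*(-49) = -147)
-26848 - B(-78) = -26848 - 1*(-147) = -26848 + 147 = -26701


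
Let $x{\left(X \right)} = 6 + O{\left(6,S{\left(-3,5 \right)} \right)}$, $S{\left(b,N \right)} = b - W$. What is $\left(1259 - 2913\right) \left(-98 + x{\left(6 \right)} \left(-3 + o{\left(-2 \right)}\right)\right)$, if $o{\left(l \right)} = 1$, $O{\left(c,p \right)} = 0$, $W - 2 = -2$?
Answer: $181940$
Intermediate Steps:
$W = 0$ ($W = 2 - 2 = 0$)
$S{\left(b,N \right)} = b$ ($S{\left(b,N \right)} = b - 0 = b + 0 = b$)
$x{\left(X \right)} = 6$ ($x{\left(X \right)} = 6 + 0 = 6$)
$\left(1259 - 2913\right) \left(-98 + x{\left(6 \right)} \left(-3 + o{\left(-2 \right)}\right)\right) = \left(1259 - 2913\right) \left(-98 + 6 \left(-3 + 1\right)\right) = - 1654 \left(-98 + 6 \left(-2\right)\right) = - 1654 \left(-98 - 12\right) = \left(-1654\right) \left(-110\right) = 181940$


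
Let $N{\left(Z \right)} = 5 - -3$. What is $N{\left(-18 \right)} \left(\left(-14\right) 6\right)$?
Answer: $-672$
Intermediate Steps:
$N{\left(Z \right)} = 8$ ($N{\left(Z \right)} = 5 + 3 = 8$)
$N{\left(-18 \right)} \left(\left(-14\right) 6\right) = 8 \left(\left(-14\right) 6\right) = 8 \left(-84\right) = -672$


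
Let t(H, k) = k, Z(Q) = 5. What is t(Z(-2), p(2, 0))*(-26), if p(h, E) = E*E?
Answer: 0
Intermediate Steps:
p(h, E) = E²
t(Z(-2), p(2, 0))*(-26) = 0²*(-26) = 0*(-26) = 0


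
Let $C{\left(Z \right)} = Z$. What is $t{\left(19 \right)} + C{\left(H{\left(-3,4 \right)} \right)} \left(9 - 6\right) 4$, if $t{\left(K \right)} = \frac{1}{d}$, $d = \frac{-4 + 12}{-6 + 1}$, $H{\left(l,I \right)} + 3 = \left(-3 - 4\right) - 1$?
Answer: $- \frac{1061}{8} \approx -132.63$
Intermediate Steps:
$H{\left(l,I \right)} = -11$ ($H{\left(l,I \right)} = -3 - 8 = -11$)
$d = - \frac{8}{5}$ ($d = \frac{8}{-5} = 8 \left(- \frac{1}{5}\right) = - \frac{8}{5} \approx -1.6$)
$t{\left(K \right)} = - \frac{5}{8}$ ($t{\left(K \right)} = \frac{1}{- \frac{8}{5}} = - \frac{5}{8}$)
$t{\left(19 \right)} + C{\left(H{\left(-3,4 \right)} \right)} \left(9 - 6\right) 4 = - \frac{5}{8} - 11 \left(9 - 6\right) 4 = - \frac{5}{8} - 11 \cdot 3 \cdot 4 = - \frac{5}{8} - 132 = - \frac{1061}{8}$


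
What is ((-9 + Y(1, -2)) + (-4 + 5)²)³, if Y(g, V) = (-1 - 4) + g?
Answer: -1728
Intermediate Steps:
Y(g, V) = -5 + g
((-9 + Y(1, -2)) + (-4 + 5)²)³ = ((-9 + (-5 + 1)) + (-4 + 5)²)³ = ((-9 - 4) + 1²)³ = (-13 + 1)³ = (-12)³ = -1728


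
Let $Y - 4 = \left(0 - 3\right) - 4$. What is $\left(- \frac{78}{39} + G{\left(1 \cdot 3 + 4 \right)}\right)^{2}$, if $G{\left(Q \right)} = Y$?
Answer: $25$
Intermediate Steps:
$Y = -3$ ($Y = 4 + \left(\left(0 - 3\right) - 4\right) = 4 - 7 = -3$)
$G{\left(Q \right)} = -3$
$\left(- \frac{78}{39} + G{\left(1 \cdot 3 + 4 \right)}\right)^{2} = \left(- \frac{78}{39} - 3\right)^{2} = \left(\left(-78\right) \frac{1}{39} - 3\right)^{2} = \left(-2 - 3\right)^{2} = \left(-5\right)^{2} = 25$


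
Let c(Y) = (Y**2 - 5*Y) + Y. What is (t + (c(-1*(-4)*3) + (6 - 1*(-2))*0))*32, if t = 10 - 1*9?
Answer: 3104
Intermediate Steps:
t = 1 (t = 10 - 9 = 1)
c(Y) = Y**2 - 4*Y
(t + (c(-1*(-4)*3) + (6 - 1*(-2))*0))*32 = (1 + ((-1*(-4)*3)*(-4 - 1*(-4)*3) + (6 - 1*(-2))*0))*32 = (1 + ((4*3)*(-4 + 4*3) + (6 + 2)*0))*32 = (1 + (12*(-4 + 12) + 8*0))*32 = (1 + (12*8 + 0))*32 = (1 + (96 + 0))*32 = (1 + 96)*32 = 97*32 = 3104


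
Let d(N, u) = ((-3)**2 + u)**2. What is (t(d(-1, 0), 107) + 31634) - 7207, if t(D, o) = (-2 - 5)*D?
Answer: 23860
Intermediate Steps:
d(N, u) = (9 + u)**2
t(D, o) = -7*D
(t(d(-1, 0), 107) + 31634) - 7207 = (-7*(9 + 0)**2 + 31634) - 7207 = (-7*9**2 + 31634) - 7207 = (-7*81 + 31634) - 7207 = (-567 + 31634) - 7207 = 31067 - 7207 = 23860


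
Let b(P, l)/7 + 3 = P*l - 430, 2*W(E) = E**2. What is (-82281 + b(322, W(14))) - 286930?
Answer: -151350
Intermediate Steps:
W(E) = E**2/2
b(P, l) = -3031 + 7*P*l (b(P, l) = -21 + 7*(P*l - 430) = -21 + 7*(-430 + P*l) = -21 + (-3010 + 7*P*l) = -3031 + 7*P*l)
(-82281 + b(322, W(14))) - 286930 = (-82281 + (-3031 + 7*322*((1/2)*14**2))) - 286930 = (-82281 + (-3031 + 7*322*((1/2)*196))) - 286930 = (-82281 + (-3031 + 7*322*98)) - 286930 = (-82281 + (-3031 + 220892)) - 286930 = (-82281 + 217861) - 286930 = 135580 - 286930 = -151350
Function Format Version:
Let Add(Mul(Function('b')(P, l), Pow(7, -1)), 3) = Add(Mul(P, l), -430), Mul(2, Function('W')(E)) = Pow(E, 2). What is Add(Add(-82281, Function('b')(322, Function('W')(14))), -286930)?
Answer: -151350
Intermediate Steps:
Function('W')(E) = Mul(Rational(1, 2), Pow(E, 2))
Function('b')(P, l) = Add(-3031, Mul(7, P, l)) (Function('b')(P, l) = Add(-21, Mul(7, Add(Mul(P, l), -430))) = Add(-21, Mul(7, Add(-430, Mul(P, l)))) = Add(-21, Add(-3010, Mul(7, P, l))) = Add(-3031, Mul(7, P, l)))
Add(Add(-82281, Function('b')(322, Function('W')(14))), -286930) = Add(Add(-82281, Add(-3031, Mul(7, 322, Mul(Rational(1, 2), Pow(14, 2))))), -286930) = Add(Add(-82281, Add(-3031, Mul(7, 322, Mul(Rational(1, 2), 196)))), -286930) = Add(Add(-82281, Add(-3031, Mul(7, 322, 98))), -286930) = Add(Add(-82281, Add(-3031, 220892)), -286930) = Add(Add(-82281, 217861), -286930) = Add(135580, -286930) = -151350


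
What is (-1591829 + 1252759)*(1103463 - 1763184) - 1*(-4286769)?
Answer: 223695886239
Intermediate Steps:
(-1591829 + 1252759)*(1103463 - 1763184) - 1*(-4286769) = -339070*(-659721) + 4286769 = 223691599470 + 4286769 = 223695886239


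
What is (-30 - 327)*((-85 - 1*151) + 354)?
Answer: -42126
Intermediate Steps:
(-30 - 327)*((-85 - 1*151) + 354) = -357*((-85 - 151) + 354) = -357*(-236 + 354) = -357*118 = -42126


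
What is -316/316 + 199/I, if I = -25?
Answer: -224/25 ≈ -8.9600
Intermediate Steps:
-316/316 + 199/I = -316/316 + 199/(-25) = -316*1/316 + 199*(-1/25) = -1 - 199/25 = -224/25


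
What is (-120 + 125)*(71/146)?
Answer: 355/146 ≈ 2.4315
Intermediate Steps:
(-120 + 125)*(71/146) = 5*(71*(1/146)) = 5*(71/146) = 355/146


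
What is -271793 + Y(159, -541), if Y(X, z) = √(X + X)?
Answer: -271793 + √318 ≈ -2.7178e+5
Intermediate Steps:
Y(X, z) = √2*√X (Y(X, z) = √(2*X) = √2*√X)
-271793 + Y(159, -541) = -271793 + √2*√159 = -271793 + √318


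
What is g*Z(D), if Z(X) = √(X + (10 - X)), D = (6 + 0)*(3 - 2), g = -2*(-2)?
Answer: 4*√10 ≈ 12.649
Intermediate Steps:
g = 4
D = 6 (D = 6*1 = 6)
Z(X) = √10
g*Z(D) = 4*√10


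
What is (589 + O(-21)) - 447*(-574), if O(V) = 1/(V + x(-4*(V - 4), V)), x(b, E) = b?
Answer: 20316194/79 ≈ 2.5717e+5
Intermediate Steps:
O(V) = 1/(16 - 3*V) (O(V) = 1/(V - 4*(V - 4)) = 1/(V - 4*(-4 + V)) = 1/(V + (16 - 4*V)) = 1/(16 - 3*V))
(589 + O(-21)) - 447*(-574) = (589 - 1/(-16 + 3*(-21))) - 447*(-574) = (589 - 1/(-16 - 63)) + 256578 = (589 - 1/(-79)) + 256578 = (589 - 1*(-1/79)) + 256578 = (589 + 1/79) + 256578 = 46532/79 + 256578 = 20316194/79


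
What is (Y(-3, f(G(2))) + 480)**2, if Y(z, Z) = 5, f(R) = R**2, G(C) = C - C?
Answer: 235225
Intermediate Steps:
G(C) = 0
(Y(-3, f(G(2))) + 480)**2 = (5 + 480)**2 = 485**2 = 235225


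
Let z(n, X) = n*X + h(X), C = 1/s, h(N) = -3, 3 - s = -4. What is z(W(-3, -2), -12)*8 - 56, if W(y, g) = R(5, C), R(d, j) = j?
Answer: -656/7 ≈ -93.714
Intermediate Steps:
s = 7 (s = 3 - 1*(-4) = 3 + 4 = 7)
C = 1/7 ≈ 0.14286
W(y, g) = 1/7
z(n, X) = -3 + X*n (z(n, X) = n*X - 3 = X*n - 3 = -3 + X*n)
z(W(-3, -2), -12)*8 - 56 = (-3 - 12*1/7)*8 - 56 = (-3 - 12/7)*8 - 56 = -33/7*8 - 56 = -264/7 - 56 = -656/7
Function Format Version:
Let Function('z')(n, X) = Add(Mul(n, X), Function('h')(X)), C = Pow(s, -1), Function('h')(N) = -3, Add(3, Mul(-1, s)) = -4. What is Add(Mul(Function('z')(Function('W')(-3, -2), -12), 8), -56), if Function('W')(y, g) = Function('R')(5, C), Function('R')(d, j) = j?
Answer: Rational(-656, 7) ≈ -93.714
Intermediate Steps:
s = 7 (s = Add(3, Mul(-1, -4)) = Add(3, 4) = 7)
C = Rational(1, 7) (C = Pow(7, -1) = Rational(1, 7) ≈ 0.14286)
Function('W')(y, g) = Rational(1, 7)
Function('z')(n, X) = Add(-3, Mul(X, n)) (Function('z')(n, X) = Add(Mul(n, X), -3) = Add(Mul(X, n), -3) = Add(-3, Mul(X, n)))
Add(Mul(Function('z')(Function('W')(-3, -2), -12), 8), -56) = Add(Mul(Add(-3, Mul(-12, Rational(1, 7))), 8), -56) = Add(Mul(Add(-3, Rational(-12, 7)), 8), -56) = Add(Mul(Rational(-33, 7), 8), -56) = Add(Rational(-264, 7), -56) = Rational(-656, 7)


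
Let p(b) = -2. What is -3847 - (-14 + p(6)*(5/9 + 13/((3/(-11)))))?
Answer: -35345/9 ≈ -3927.2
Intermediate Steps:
-3847 - (-14 + p(6)*(5/9 + 13/((3/(-11))))) = -3847 - (-14 - 2*(5/9 + 13/((3/(-11))))) = -3847 - (-14 - 2*(5*(⅑) + 13/((3*(-1/11))))) = -3847 - (-14 - 2*(5/9 + 13/(-3/11))) = -3847 - (-14 - 2*(5/9 + 13*(-11/3))) = -3847 - (-14 - 2*(5/9 - 143/3)) = -3847 - (-14 - 2*(-424/9)) = -3847 - (-14 + 848/9) = -3847 - 1*722/9 = -3847 - 722/9 = -35345/9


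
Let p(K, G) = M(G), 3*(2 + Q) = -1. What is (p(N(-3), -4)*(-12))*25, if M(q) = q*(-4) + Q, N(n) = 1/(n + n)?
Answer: -4100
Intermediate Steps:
Q = -7/3 (Q = -2 + (⅓)*(-1) = -2 - ⅓ = -7/3 ≈ -2.3333)
N(n) = 1/(2*n)
M(q) = -7/3 - 4*q (M(q) = q*(-4) - 7/3 = -4*q - 7/3 = -7/3 - 4*q)
p(K, G) = -7/3 - 4*G
(p(N(-3), -4)*(-12))*25 = ((-7/3 - 4*(-4))*(-12))*25 = ((-7/3 + 16)*(-12))*25 = ((41/3)*(-12))*25 = -164*25 = -4100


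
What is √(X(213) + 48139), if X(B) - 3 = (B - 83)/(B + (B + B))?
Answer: 2*√546040907/213 ≈ 219.41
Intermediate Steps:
X(B) = 3 + (-83 + B)/(3*B) (X(B) = 3 + (B - 83)/(B + (B + B)) = 3 + (-83 + B)/(B + 2*B) = 3 + (-83 + B)/((3*B)) = 3 + (-83 + B)*(1/(3*B)) = 3 + (-83 + B)/(3*B))
√(X(213) + 48139) = √((⅓)*(-83 + 10*213)/213 + 48139) = √((⅓)*(1/213)*(-83 + 2130) + 48139) = √((⅓)*(1/213)*2047 + 48139) = √(2047/639 + 48139) = √(30762868/639) = 2*√546040907/213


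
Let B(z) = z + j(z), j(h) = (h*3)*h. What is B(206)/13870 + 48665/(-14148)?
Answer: 564542261/98116380 ≈ 5.7538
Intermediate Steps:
j(h) = 3*h² (j(h) = (3*h)*h = 3*h²)
B(z) = z + 3*z²
B(206)/13870 + 48665/(-14148) = (206*(1 + 3*206))/13870 + 48665/(-14148) = (206*(1 + 618))*(1/13870) + 48665*(-1/14148) = (206*619)*(1/13870) - 48665/14148 = 127514*(1/13870) - 48665/14148 = 63757/6935 - 48665/14148 = 564542261/98116380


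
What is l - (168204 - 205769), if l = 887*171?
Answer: 189242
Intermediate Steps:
l = 151677
l - (168204 - 205769) = 151677 - (168204 - 205769) = 151677 - 1*(-37565) = 151677 + 37565 = 189242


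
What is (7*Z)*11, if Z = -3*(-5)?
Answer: 1155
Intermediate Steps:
Z = 15
(7*Z)*11 = (7*15)*11 = 105*11 = 1155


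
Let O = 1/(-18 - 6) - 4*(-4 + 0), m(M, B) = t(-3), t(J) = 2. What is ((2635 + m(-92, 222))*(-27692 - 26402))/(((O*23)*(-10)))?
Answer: 1711750536/44045 ≈ 38864.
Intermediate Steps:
m(M, B) = 2
O = 383/24 (O = 1/(-24) - 4*(-4) = -1/24 + 16 = 383/24 ≈ 15.958)
((2635 + m(-92, 222))*(-27692 - 26402))/(((O*23)*(-10))) = ((2635 + 2)*(-27692 - 26402))/((((383/24)*23)*(-10))) = (2637*(-54094))/(((8809/24)*(-10))) = -142645878/(-44045/12) = -142645878*(-12/44045) = 1711750536/44045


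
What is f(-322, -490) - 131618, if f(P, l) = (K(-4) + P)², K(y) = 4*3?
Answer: -35518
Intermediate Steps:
K(y) = 12
f(P, l) = (12 + P)²
f(-322, -490) - 131618 = (12 - 322)² - 131618 = (-310)² - 131618 = 96100 - 131618 = -35518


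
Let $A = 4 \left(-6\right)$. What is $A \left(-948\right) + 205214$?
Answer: $227966$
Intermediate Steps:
$A = -24$
$A \left(-948\right) + 205214 = \left(-24\right) \left(-948\right) + 205214 = 22752 + 205214 = 227966$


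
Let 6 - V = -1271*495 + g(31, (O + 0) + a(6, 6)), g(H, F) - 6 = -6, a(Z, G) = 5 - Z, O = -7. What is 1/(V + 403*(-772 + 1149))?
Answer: 1/781082 ≈ 1.2803e-6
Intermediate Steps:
g(H, F) = 0 (g(H, F) = 6 - 6 = 0)
V = 629151 (V = 6 - (-1271*495 + 0) = 6 - (-629145 + 0) = 6 - 1*(-629145) = 6 + 629145 = 629151)
1/(V + 403*(-772 + 1149)) = 1/(629151 + 403*(-772 + 1149)) = 1/(629151 + 403*377) = 1/(629151 + 151931) = 1/781082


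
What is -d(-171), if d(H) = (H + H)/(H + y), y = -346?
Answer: -342/517 ≈ -0.66151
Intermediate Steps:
d(H) = 2*H/(-346 + H) (d(H) = (H + H)/(H - 346) = (2*H)/(-346 + H) = 2*H/(-346 + H))
-d(-171) = -2*(-171)/(-346 - 171) = -2*(-171)/(-517) = -2*(-171)*(-1)/517 = -1*342/517 = -342/517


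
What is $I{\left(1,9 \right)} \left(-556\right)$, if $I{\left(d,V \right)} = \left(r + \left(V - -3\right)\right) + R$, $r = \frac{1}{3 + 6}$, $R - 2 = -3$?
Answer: $- \frac{55600}{9} \approx -6177.8$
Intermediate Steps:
$R = -1$ ($R = 2 - 3 = -1$)
$r = \frac{1}{9} \approx 0.11111$
$I{\left(d,V \right)} = \frac{19}{9} + V$ ($I{\left(d,V \right)} = \left(\frac{1}{9} + \left(V - -3\right)\right) - 1 = \left(\frac{1}{9} + \left(V + 3\right)\right) - 1 = \left(\frac{1}{9} + \left(3 + V\right)\right) - 1 = \left(\frac{28}{9} + V\right) - 1 = \frac{19}{9} + V$)
$I{\left(1,9 \right)} \left(-556\right) = \left(\frac{19}{9} + 9\right) \left(-556\right) = \frac{100}{9} \left(-556\right) = - \frac{55600}{9}$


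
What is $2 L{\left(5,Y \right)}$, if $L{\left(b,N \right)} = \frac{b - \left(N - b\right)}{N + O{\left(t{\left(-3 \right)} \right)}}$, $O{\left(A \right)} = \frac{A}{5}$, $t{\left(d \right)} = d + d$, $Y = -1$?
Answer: $-10$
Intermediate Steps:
$t{\left(d \right)} = 2 d$
$O{\left(A \right)} = \frac{A}{5}$ ($O{\left(A \right)} = A \frac{1}{5} = \frac{A}{5}$)
$L{\left(b,N \right)} = \frac{- N + 2 b}{- \frac{6}{5} + N}$ ($L{\left(b,N \right)} = \frac{b - \left(N - b\right)}{N + \frac{2 \left(-3\right)}{5}} = \frac{- N + 2 b}{N + \frac{1}{5} \left(-6\right)} = \frac{- N + 2 b}{N - \frac{6}{5}} = \frac{- N + 2 b}{- \frac{6}{5} + N}$)
$2 L{\left(5,Y \right)} = 2 \frac{5 \left(\left(-1\right) \left(-1\right) + 2 \cdot 5\right)}{-6 + 5 \left(-1\right)} = 2 \frac{5 \left(1 + 10\right)}{-6 - 5} = 2 \cdot 5 \frac{1}{-11} \cdot 11 = 2 \cdot 5 \left(- \frac{1}{11}\right) 11 = 2 \left(-5\right) = -10$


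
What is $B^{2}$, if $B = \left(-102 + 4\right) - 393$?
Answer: $241081$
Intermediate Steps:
$B = -491$ ($B = -98 - 393 = -491$)
$B^{2} = \left(-491\right)^{2} = 241081$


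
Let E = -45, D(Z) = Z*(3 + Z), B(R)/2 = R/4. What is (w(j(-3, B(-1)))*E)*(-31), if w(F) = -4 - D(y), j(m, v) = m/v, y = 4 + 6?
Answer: -186930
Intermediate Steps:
B(R) = R/2 (B(R) = 2*(R/4) = R/2)
y = 10
w(F) = -134 (w(F) = -4 - 10*(3 + 10) = -4 - 10*13 = -4 - 1*130 = -4 - 130 = -134)
(w(j(-3, B(-1)))*E)*(-31) = -134*(-45)*(-31) = 6030*(-31) = -186930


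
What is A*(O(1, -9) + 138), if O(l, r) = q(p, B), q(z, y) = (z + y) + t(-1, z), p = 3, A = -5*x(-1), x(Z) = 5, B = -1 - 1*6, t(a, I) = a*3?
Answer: -3275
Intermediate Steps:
t(a, I) = 3*a
B = -7 (B = -1 - 6 = -7)
A = -25 (A = -5*5 = -25)
q(z, y) = -3 + y + z (q(z, y) = (z + y) + 3*(-1) = (y + z) - 3 = -3 + y + z)
O(l, r) = -7 (O(l, r) = -3 - 7 + 3 = -7)
A*(O(1, -9) + 138) = -25*(-7 + 138) = -25*131 = -3275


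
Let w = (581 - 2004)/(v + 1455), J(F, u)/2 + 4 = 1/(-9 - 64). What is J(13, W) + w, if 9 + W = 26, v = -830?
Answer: -470129/45625 ≈ -10.304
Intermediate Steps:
W = 17 (W = -9 + 26 = 17)
J(F, u) = -586/73 (J(F, u) = -8 + 2/(-9 - 64) = -8 + 2/(-73) = -8 + 2*(-1/73) = -8 - 2/73 = -586/73)
w = -1423/625 (w = (581 - 2004)/(-830 + 1455) = -1423/625 ≈ -2.2768)
J(13, W) + w = -586/73 - 1423/625 = -470129/45625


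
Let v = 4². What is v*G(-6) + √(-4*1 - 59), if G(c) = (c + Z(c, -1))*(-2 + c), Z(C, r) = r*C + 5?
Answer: -640 + 3*I*√7 ≈ -640.0 + 7.9373*I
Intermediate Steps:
v = 16
Z(C, r) = 5 + C*r (Z(C, r) = C*r + 5 = 5 + C*r)
G(c) = -10 + 5*c (G(c) = (c + (5 + c*(-1)))*(-2 + c) = (c + (5 - c))*(-2 + c) = 5*(-2 + c) = -10 + 5*c)
v*G(-6) + √(-4*1 - 59) = 16*(-10 + 5*(-6)) + √(-4*1 - 59) = 16*(-10 - 30) + √(-4 - 59) = 16*(-40) + √(-63) = -640 + 3*I*√7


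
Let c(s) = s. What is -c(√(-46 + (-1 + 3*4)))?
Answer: -I*√35 ≈ -5.9161*I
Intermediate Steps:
-c(√(-46 + (-1 + 3*4))) = -√(-46 + (-1 + 3*4)) = -√(-46 + (-1 + 12)) = -√(-46 + 11) = -√(-35) = -I*√35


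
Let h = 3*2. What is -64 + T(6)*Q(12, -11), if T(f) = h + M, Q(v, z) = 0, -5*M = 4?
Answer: -64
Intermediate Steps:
M = -⅘ (M = -⅕*4 = -⅘ ≈ -0.80000)
h = 6
T(f) = 26/5 (T(f) = 6 - ⅘ = 26/5)
-64 + T(6)*Q(12, -11) = -64 + (26/5)*0 = -64 + 0 = -64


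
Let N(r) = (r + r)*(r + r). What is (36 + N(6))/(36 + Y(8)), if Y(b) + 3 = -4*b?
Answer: 180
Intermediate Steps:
Y(b) = -3 - 4*b
N(r) = 4*r² (N(r) = (2*r)*(2*r) = 4*r²)
(36 + N(6))/(36 + Y(8)) = (36 + 4*6²)/(36 + (-3 - 4*8)) = (36 + 4*36)/(36 + (-3 - 32)) = (36 + 144)/(36 - 35) = 180/1 = 180*1 = 180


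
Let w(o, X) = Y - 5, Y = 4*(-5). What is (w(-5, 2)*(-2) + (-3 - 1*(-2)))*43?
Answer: 2107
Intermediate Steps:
Y = -20
w(o, X) = -25 (w(o, X) = -20 - 5 = -25)
(w(-5, 2)*(-2) + (-3 - 1*(-2)))*43 = (-25*(-2) + (-3 - 1*(-2)))*43 = (50 + (-3 + 2))*43 = (50 - 1)*43 = 49*43 = 2107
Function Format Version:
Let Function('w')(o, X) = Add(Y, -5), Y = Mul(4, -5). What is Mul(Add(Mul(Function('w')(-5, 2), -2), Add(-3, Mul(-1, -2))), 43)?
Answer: 2107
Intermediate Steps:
Y = -20
Function('w')(o, X) = -25 (Function('w')(o, X) = Add(-20, -5) = -25)
Mul(Add(Mul(Function('w')(-5, 2), -2), Add(-3, Mul(-1, -2))), 43) = Mul(Add(Mul(-25, -2), Add(-3, Mul(-1, -2))), 43) = Mul(Add(50, Add(-3, 2)), 43) = Mul(Add(50, -1), 43) = Mul(49, 43) = 2107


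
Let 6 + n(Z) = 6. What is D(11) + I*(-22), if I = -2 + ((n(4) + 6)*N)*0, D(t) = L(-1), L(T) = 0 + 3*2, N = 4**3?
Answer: 50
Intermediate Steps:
n(Z) = 0 (n(Z) = -6 + 6 = 0)
N = 64
L(T) = 6 (L(T) = 0 + 6 = 6)
D(t) = 6
I = -2 (I = -2 + ((0 + 6)*64)*0 = -2 + (6*64)*0 = -2 + 384*0 = -2 + 0 = -2)
D(11) + I*(-22) = 6 - 2*(-22) = 6 + 44 = 50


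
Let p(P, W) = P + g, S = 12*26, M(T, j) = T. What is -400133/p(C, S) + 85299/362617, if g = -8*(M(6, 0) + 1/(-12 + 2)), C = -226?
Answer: 725591658739/495334822 ≈ 1464.9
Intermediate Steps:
S = 312
g = -236/5 (g = -8*(6 + 1/(-12 + 2)) = -8*(6 + 1/(-10)) = -8*(6 - 1/10) = -8*59/10 = -236/5 ≈ -47.200)
p(P, W) = -236/5 + P (p(P, W) = P - 236/5 = -236/5 + P)
-400133/p(C, S) + 85299/362617 = -400133/(-236/5 - 226) + 85299/362617 = -400133/(-1366/5) + 85299*(1/362617) = -400133*(-5/1366) + 85299/362617 = 2000665/1366 + 85299/362617 = 725591658739/495334822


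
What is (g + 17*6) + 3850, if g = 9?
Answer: 3961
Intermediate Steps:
(g + 17*6) + 3850 = (9 + 17*6) + 3850 = (9 + 102) + 3850 = 111 + 3850 = 3961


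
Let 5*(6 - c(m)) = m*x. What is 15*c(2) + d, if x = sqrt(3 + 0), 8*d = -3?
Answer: 717/8 - 6*sqrt(3) ≈ 79.233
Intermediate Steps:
d = -3/8 (d = (1/8)*(-3) = -3/8 ≈ -0.37500)
x = sqrt(3) ≈ 1.7320
c(m) = 6 - m*sqrt(3)/5
15*c(2) + d = 15*(6 - 1/5*2*sqrt(3)) - 3/8 = 15*(6 - 2*sqrt(3)/5) - 3/8 = (90 - 6*sqrt(3)) - 3/8 = 717/8 - 6*sqrt(3)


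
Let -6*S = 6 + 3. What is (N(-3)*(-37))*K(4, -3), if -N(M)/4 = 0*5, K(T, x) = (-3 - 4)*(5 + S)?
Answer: 0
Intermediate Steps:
S = -3/2 (S = -(6 + 3)/6 = -1/6*9 = -3/2 ≈ -1.5000)
K(T, x) = -49/2 (K(T, x) = (-3 - 4)*(5 - 3/2) = -7*7/2 = -49/2)
N(M) = 0 (N(M) = -0*5 = -4*0 = 0)
(N(-3)*(-37))*K(4, -3) = (0*(-37))*(-49/2) = 0*(-49/2) = 0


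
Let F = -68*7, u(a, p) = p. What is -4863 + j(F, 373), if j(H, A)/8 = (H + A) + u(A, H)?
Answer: -9495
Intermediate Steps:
F = -476
j(H, A) = 8*A + 16*H (j(H, A) = 8*((H + A) + H) = 8*((A + H) + H) = 8*(A + 2*H) = 8*A + 16*H)
-4863 + j(F, 373) = -4863 + (8*373 + 16*(-476)) = -4863 + (2984 - 7616) = -4863 - 4632 = -9495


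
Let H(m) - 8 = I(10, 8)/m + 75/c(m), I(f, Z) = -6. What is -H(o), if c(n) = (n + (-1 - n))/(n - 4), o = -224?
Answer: -1916099/112 ≈ -17108.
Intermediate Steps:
c(n) = -1/(-4 + n)
H(m) = 308 - 75*m - 6/m (H(m) = 8 + (-6/m + 75/((-1/(-4 + m)))) = 8 + (-6/m + 75*(4 - m)) = 8 + (-6/m + (300 - 75*m)) = 8 + (300 - 75*m - 6/m) = 308 - 75*m - 6/m)
-H(o) = -(308 - 75*(-224) - 6/(-224)) = -(308 + 16800 - 6*(-1/224)) = -(308 + 16800 + 3/112) = -1*1916099/112 = -1916099/112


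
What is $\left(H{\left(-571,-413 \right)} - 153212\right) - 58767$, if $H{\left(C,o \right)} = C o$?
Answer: $23844$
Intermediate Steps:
$\left(H{\left(-571,-413 \right)} - 153212\right) - 58767 = \left(\left(-571\right) \left(-413\right) - 153212\right) - 58767 = \left(235823 - 153212\right) - 58767 = 82611 - 58767 = 23844$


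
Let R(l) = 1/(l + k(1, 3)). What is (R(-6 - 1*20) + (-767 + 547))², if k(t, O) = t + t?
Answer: 27888961/576 ≈ 48418.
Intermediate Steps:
k(t, O) = 2*t
R(l) = 1/(2 + l) (R(l) = 1/(l + 2*1) = 1/(l + 2) = 1/(2 + l))
(R(-6 - 1*20) + (-767 + 547))² = (1/(2 + (-6 - 1*20)) + (-767 + 547))² = (1/(2 + (-6 - 20)) - 220)² = (1/(2 - 26) - 220)² = (1/(-24) - 220)² = (-1/24 - 220)² = (-5281/24)² = 27888961/576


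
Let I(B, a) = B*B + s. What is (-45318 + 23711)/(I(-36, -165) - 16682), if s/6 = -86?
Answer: 21607/15902 ≈ 1.3588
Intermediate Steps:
s = -516 (s = 6*(-86) = -516)
I(B, a) = -516 + B² (I(B, a) = B*B - 516 = B² - 516 = -516 + B²)
(-45318 + 23711)/(I(-36, -165) - 16682) = (-45318 + 23711)/((-516 + (-36)²) - 16682) = -21607/((-516 + 1296) - 16682) = -21607/(780 - 16682) = -21607/(-15902) = -21607*(-1/15902) = 21607/15902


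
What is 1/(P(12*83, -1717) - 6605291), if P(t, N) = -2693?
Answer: -1/6607984 ≈ -1.5133e-7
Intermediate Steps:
1/(P(12*83, -1717) - 6605291) = 1/(-2693 - 6605291) = 1/(-6607984) = -1/6607984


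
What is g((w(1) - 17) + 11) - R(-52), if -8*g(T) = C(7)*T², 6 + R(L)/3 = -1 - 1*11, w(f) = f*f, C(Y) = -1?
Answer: 457/8 ≈ 57.125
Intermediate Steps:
w(f) = f²
R(L) = -54 (R(L) = -18 + 3*(-1 - 1*11) = -18 + 3*(-1 - 11) = -18 + 3*(-12) = -18 - 36 = -54)
g(T) = T²/8 (g(T) = -(-1)*T²/8 = T²/8)
g((w(1) - 17) + 11) - R(-52) = ((1² - 17) + 11)²/8 - 1*(-54) = ((1 - 17) + 11)²/8 + 54 = (-16 + 11)²/8 + 54 = (⅛)*(-5)² + 54 = (⅛)*25 + 54 = 25/8 + 54 = 457/8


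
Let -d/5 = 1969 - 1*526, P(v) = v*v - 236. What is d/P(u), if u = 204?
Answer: -1443/8276 ≈ -0.17436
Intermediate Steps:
P(v) = -236 + v² (P(v) = v² - 236 = -236 + v²)
d = -7215 (d = -5*(1969 - 1*526) = -5*(1969 - 526) = -5*1443 = -7215)
d/P(u) = -7215/(-236 + 204²) = -7215/(-236 + 41616) = -7215/41380 = -7215*1/41380 = -1443/8276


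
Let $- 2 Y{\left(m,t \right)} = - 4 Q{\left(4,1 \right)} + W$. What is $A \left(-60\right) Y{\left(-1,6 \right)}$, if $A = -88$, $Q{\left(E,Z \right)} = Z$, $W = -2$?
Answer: $15840$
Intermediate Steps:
$Y{\left(m,t \right)} = 3$ ($Y{\left(m,t \right)} = - \frac{\left(-4\right) 1 - 2}{2} = - \frac{-4 - 2}{2} = \left(- \frac{1}{2}\right) \left(-6\right) = 3$)
$A \left(-60\right) Y{\left(-1,6 \right)} = \left(-88\right) \left(-60\right) 3 = 5280 \cdot 3 = 15840$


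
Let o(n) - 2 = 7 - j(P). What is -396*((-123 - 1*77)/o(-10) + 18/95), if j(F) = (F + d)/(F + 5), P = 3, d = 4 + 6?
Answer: 59771448/5605 ≈ 10664.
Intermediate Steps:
d = 10
j(F) = (10 + F)/(5 + F) (j(F) = (F + 10)/(F + 5) = (10 + F)/(5 + F))
o(n) = 59/8 (o(n) = 2 + (7 - (10 + 3)/(5 + 3)) = 2 + (7 - 13/8) = 2 + 43/8 = 59/8)
-396*((-123 - 1*77)/o(-10) + 18/95) = -396*((-123 - 1*77)/(59/8) + 18/95) = -396*((-123 - 77)*(8/59) + 18*(1/95)) = -396*(-200*8/59 + 18/95) = -396*(-1600/59 + 18/95) = -396*(-150938/5605) = 59771448/5605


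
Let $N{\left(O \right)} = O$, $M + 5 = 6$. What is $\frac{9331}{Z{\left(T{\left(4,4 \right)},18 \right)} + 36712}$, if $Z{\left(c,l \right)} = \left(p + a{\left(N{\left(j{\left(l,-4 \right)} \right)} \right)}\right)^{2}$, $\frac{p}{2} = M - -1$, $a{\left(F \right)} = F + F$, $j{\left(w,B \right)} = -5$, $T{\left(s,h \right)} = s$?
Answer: $\frac{9331}{36748} \approx 0.25392$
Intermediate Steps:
$M = 1$ ($M = -5 + 6 = 1$)
$a{\left(F \right)} = 2 F$
$p = 4$ ($p = 2 \left(1 - -1\right) = 2 \left(1 + 1\right) = 2 \cdot 2 = 4$)
$Z{\left(c,l \right)} = 36$ ($Z{\left(c,l \right)} = \left(4 + 2 \left(-5\right)\right)^{2} = \left(4 - 10\right)^{2} = \left(-6\right)^{2} = 36$)
$\frac{9331}{Z{\left(T{\left(4,4 \right)},18 \right)} + 36712} = \frac{9331}{36 + 36712} = \frac{9331}{36748}$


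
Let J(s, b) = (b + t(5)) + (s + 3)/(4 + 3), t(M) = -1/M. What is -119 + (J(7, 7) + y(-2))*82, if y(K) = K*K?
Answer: 30931/35 ≈ 883.74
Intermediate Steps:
y(K) = K**2
J(s, b) = 8/35 + b + s/7 (J(s, b) = (b - 1/5) + (s + 3)/(4 + 3) = (b - 1*1/5) + (3 + s)/7 = (b - 1/5) + (3 + s)*(1/7) = (-1/5 + b) + (3/7 + s/7) = 8/35 + b + s/7)
-119 + (J(7, 7) + y(-2))*82 = -119 + ((8/35 + 7 + (1/7)*7) + (-2)**2)*82 = -119 + ((8/35 + 7 + 1) + 4)*82 = -119 + (288/35 + 4)*82 = -119 + (428/35)*82 = -119 + 35096/35 = 30931/35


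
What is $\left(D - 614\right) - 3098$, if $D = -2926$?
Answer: $-6638$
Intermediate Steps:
$\left(D - 614\right) - 3098 = \left(-2926 - 614\right) - 3098 = -3540 - 3098 = -6638$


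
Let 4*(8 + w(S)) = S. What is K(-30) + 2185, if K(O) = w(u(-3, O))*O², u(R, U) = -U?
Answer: 1735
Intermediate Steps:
w(S) = -8 + S/4
K(O) = O²*(-8 - O/4) (K(O) = (-8 + (-O)/4)*O² = (-8 - O/4)*O² = O²*(-8 - O/4))
K(-30) + 2185 = (¼)*(-30)²*(-32 - 1*(-30)) + 2185 = (¼)*900*(-32 + 30) + 2185 = (¼)*900*(-2) + 2185 = -450 + 2185 = 1735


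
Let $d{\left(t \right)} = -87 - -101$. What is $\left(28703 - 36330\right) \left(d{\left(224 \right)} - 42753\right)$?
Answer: $325970353$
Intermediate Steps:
$d{\left(t \right)} = 14$ ($d{\left(t \right)} = -87 + 101 = 14$)
$\left(28703 - 36330\right) \left(d{\left(224 \right)} - 42753\right) = \left(28703 - 36330\right) \left(14 - 42753\right) = \left(-7627\right) \left(-42739\right) = 325970353$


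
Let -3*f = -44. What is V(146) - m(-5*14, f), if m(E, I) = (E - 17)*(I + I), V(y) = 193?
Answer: 2745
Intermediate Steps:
f = 44/3 (f = -1/3*(-44) = 44/3 ≈ 14.667)
m(E, I) = 2*I*(-17 + E) (m(E, I) = (-17 + E)*(2*I) = 2*I*(-17 + E))
V(146) - m(-5*14, f) = 193 - 2*44*(-17 - 5*14)/3 = 193 - 2*44*(-17 - 70)/3 = 193 - 2*44*(-87)/3 = 193 - 1*(-2552) = 193 + 2552 = 2745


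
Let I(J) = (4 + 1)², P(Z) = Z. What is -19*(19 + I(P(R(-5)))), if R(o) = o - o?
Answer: -836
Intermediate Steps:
R(o) = 0
I(J) = 25 (I(J) = 5² = 25)
-19*(19 + I(P(R(-5)))) = -19*(19 + 25) = -19*44 = -836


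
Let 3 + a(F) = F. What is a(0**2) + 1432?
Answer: 1429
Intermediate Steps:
a(F) = -3 + F
a(0**2) + 1432 = (-3 + 0**2) + 1432 = (-3 + 0) + 1432 = -3 + 1432 = 1429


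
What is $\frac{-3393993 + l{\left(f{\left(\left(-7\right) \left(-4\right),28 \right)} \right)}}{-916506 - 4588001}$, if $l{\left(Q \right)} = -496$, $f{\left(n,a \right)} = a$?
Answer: $\frac{3394489}{5504507} \approx 0.61667$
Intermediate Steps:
$\frac{-3393993 + l{\left(f{\left(\left(-7\right) \left(-4\right),28 \right)} \right)}}{-916506 - 4588001} = \frac{-3393993 - 496}{-916506 - 4588001} = - \frac{3394489}{-5504507} = \left(-3394489\right) \left(- \frac{1}{5504507}\right) = \frac{3394489}{5504507}$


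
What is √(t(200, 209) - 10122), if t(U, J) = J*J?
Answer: √33559 ≈ 183.19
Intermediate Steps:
t(U, J) = J²
√(t(200, 209) - 10122) = √(209² - 10122) = √(43681 - 10122) = √33559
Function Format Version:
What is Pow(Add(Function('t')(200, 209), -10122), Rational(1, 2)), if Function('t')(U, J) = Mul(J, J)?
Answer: Pow(33559, Rational(1, 2)) ≈ 183.19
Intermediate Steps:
Function('t')(U, J) = Pow(J, 2)
Pow(Add(Function('t')(200, 209), -10122), Rational(1, 2)) = Pow(Add(Pow(209, 2), -10122), Rational(1, 2)) = Pow(Add(43681, -10122), Rational(1, 2)) = Pow(33559, Rational(1, 2))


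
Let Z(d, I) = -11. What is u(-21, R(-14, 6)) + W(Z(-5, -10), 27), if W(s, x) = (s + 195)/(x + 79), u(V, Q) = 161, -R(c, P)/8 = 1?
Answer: 8625/53 ≈ 162.74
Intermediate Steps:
R(c, P) = -8 (R(c, P) = -8*1 = -8)
W(s, x) = (195 + s)/(79 + x)
u(-21, R(-14, 6)) + W(Z(-5, -10), 27) = 161 + (195 - 11)/(79 + 27) = 161 + 184/106 = 161 + (1/106)*184 = 161 + 92/53 = 8625/53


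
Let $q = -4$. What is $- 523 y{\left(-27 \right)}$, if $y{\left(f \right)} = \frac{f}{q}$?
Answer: $- \frac{14121}{4} \approx -3530.3$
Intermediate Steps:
$y{\left(f \right)} = - \frac{f}{4}$ ($y{\left(f \right)} = \frac{f}{-4} = f \left(- \frac{1}{4}\right) = - \frac{f}{4}$)
$- 523 y{\left(-27 \right)} = - 523 \left(\left(- \frac{1}{4}\right) \left(-27\right)\right) = \left(-523\right) \frac{27}{4} = - \frac{14121}{4}$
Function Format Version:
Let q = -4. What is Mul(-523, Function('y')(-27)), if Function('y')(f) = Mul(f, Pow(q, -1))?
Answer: Rational(-14121, 4) ≈ -3530.3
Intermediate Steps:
Function('y')(f) = Mul(Rational(-1, 4), f) (Function('y')(f) = Mul(f, Pow(-4, -1)) = Mul(f, Rational(-1, 4)) = Mul(Rational(-1, 4), f))
Mul(-523, Function('y')(-27)) = Mul(-523, Mul(Rational(-1, 4), -27)) = Mul(-523, Rational(27, 4)) = Rational(-14121, 4)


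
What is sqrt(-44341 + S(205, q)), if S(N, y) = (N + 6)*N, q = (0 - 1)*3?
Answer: I*sqrt(1086) ≈ 32.955*I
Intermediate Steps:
q = -3 (q = -1*3 = -3)
S(N, y) = N*(6 + N) (S(N, y) = (6 + N)*N = N*(6 + N))
sqrt(-44341 + S(205, q)) = sqrt(-44341 + 205*(6 + 205)) = sqrt(-44341 + 205*211) = sqrt(-44341 + 43255) = sqrt(-1086) = I*sqrt(1086)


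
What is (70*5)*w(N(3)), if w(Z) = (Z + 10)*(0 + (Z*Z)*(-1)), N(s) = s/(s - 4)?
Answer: -22050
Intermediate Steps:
N(s) = s/(-4 + s)
w(Z) = -Z**2*(10 + Z) (w(Z) = (10 + Z)*(0 + Z**2*(-1)) = (10 + Z)*(0 - Z**2) = (10 + Z)*(-Z**2) = -Z**2*(10 + Z))
(70*5)*w(N(3)) = (70*5)*((3/(-4 + 3))**2*(-10 - 3/(-4 + 3))) = 350*((3/(-1))**2*(-10 - 3/(-1))) = 350*((3*(-1))**2*(-10 - 3*(-1))) = 350*((-3)**2*(-10 - 1*(-3))) = 350*(9*(-10 + 3)) = 350*(9*(-7)) = 350*(-63) = -22050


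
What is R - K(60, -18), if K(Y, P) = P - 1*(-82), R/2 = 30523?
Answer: 60982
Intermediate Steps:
R = 61046 (R = 2*30523 = 61046)
K(Y, P) = 82 + P (K(Y, P) = P + 82 = 82 + P)
R - K(60, -18) = 61046 - (82 - 18) = 61046 - 1*64 = 61046 - 64 = 60982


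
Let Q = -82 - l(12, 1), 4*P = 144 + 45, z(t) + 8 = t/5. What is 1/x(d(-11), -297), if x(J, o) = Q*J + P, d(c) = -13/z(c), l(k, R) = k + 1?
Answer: -204/15061 ≈ -0.013545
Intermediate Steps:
z(t) = -8 + t/5
l(k, R) = 1 + k
d(c) = -13/(-8 + c/5)
P = 189/4 (P = (144 + 45)/4 = (¼)*189 = 189/4 ≈ 47.250)
Q = -95 (Q = -82 - (1 + 12) = -82 - 1*13 = -82 - 13 = -95)
x(J, o) = 189/4 - 95*J (x(J, o) = -95*J + 189/4 = 189/4 - 95*J)
1/x(d(-11), -297) = 1/(189/4 - (-6175)/(-40 - 11)) = 1/(189/4 - (-6175)/(-51)) = 1/(189/4 - (-6175)*(-1)/51) = 1/(189/4 - 95*65/51) = 1/(189/4 - 6175/51) = 1/(-15061/204) = -204/15061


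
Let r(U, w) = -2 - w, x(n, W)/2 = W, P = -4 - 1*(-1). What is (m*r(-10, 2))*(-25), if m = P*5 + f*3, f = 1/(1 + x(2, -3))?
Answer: -1560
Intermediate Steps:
P = -3 (P = -4 + 1 = -3)
x(n, W) = 2*W
f = -⅕ (f = 1/(1 + 2*(-3)) = 1/(1 - 6) = 1/(-5) = -⅕ ≈ -0.20000)
m = -78/5 (m = -3*5 - ⅕*3 = -15 - ⅗ = -78/5 ≈ -15.600)
(m*r(-10, 2))*(-25) = -78*(-2 - 1*2)/5*(-25) = -78*(-2 - 2)/5*(-25) = -78/5*(-4)*(-25) = (312/5)*(-25) = -1560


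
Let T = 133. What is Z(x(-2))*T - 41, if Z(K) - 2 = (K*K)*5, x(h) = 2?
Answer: 2885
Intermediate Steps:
Z(K) = 2 + 5*K² (Z(K) = 2 + (K*K)*5 = 2 + K²*5 = 2 + 5*K²)
Z(x(-2))*T - 41 = (2 + 5*2²)*133 - 41 = (2 + 5*4)*133 - 41 = (2 + 20)*133 - 41 = 22*133 - 41 = 2926 - 41 = 2885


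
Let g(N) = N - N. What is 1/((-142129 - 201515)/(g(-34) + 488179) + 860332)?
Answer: 488179/419995671784 ≈ 1.1623e-6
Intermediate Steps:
g(N) = 0
1/((-142129 - 201515)/(g(-34) + 488179) + 860332) = 1/((-142129 - 201515)/(0 + 488179) + 860332) = 1/(-343644/488179 + 860332) = 1/(419995671784/488179) = 488179/419995671784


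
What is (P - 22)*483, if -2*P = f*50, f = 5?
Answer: -71001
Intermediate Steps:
P = -125 (P = -5*50/2 = -½*250 = -125)
(P - 22)*483 = (-125 - 22)*483 = -147*483 = -71001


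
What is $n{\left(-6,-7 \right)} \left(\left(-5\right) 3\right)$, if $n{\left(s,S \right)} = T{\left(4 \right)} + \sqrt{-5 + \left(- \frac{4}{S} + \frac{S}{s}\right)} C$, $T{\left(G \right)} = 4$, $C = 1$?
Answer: $-60 - \frac{5 i \sqrt{5754}}{14} \approx -60.0 - 27.091 i$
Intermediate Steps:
$n{\left(s,S \right)} = 4 + \sqrt{-5 - \frac{4}{S} + \frac{S}{s}}$ ($n{\left(s,S \right)} = 4 + \sqrt{-5 + \left(- \frac{4}{S} + \frac{S}{s}\right)} 1 = 4 + \sqrt{-5 - \frac{4}{S} + \frac{S}{s}} 1 = 4 + \sqrt{-5 - \frac{4}{S} + \frac{S}{s}}$)
$n{\left(-6,-7 \right)} \left(\left(-5\right) 3\right) = \left(4 + \sqrt{-5 - \frac{4}{-7} - \frac{7}{-6}}\right) \left(\left(-5\right) 3\right) = \left(4 + \sqrt{-5 - - \frac{4}{7} - - \frac{7}{6}}\right) \left(-15\right) = \left(4 + \sqrt{-5 + \frac{4}{7} + \frac{7}{6}}\right) \left(-15\right) = \left(4 + \sqrt{- \frac{137}{42}}\right) \left(-15\right) = \left(4 + \frac{i \sqrt{5754}}{42}\right) \left(-15\right) = -60 - \frac{5 i \sqrt{5754}}{14}$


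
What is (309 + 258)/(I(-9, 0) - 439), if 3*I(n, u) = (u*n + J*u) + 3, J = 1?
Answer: -189/146 ≈ -1.2945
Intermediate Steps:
I(n, u) = 1 + u/3 + n*u/3 (I(n, u) = ((u*n + 1*u) + 3)/3 = ((n*u + u) + 3)/3 = ((u + n*u) + 3)/3 = (3 + u + n*u)/3 = 1 + u/3 + n*u/3)
(309 + 258)/(I(-9, 0) - 439) = (309 + 258)/((1 + (⅓)*0 + (⅓)*(-9)*0) - 439) = 567/((1 + 0 + 0) - 439) = 567/(1 - 439) = 567/(-438) = 567*(-1/438) = -189/146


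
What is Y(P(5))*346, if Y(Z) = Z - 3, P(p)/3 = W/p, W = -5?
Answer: -2076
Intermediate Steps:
P(p) = -15/p (P(p) = 3*(-5/p) = -15/p)
Y(Z) = -3 + Z
Y(P(5))*346 = (-3 - 15/5)*346 = (-3 - 15*1/5)*346 = (-3 - 3)*346 = -6*346 = -2076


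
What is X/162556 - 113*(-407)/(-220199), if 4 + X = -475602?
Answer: -56102039295/17897334322 ≈ -3.1347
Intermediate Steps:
X = -475606 (X = -4 - 475602 = -475606)
X/162556 - 113*(-407)/(-220199) = -475606/162556 - 113*(-407)/(-220199) = -475606*1/162556 + 45991*(-1/220199) = -237803/81278 - 45991/220199 = -56102039295/17897334322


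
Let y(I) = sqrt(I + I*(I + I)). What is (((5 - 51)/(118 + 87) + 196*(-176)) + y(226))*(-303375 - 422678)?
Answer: 5134447877478/205 - 726053*sqrt(102378) ≈ 2.4814e+10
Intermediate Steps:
y(I) = sqrt(I + 2*I**2) (y(I) = sqrt(I + I*(2*I)) = sqrt(I + 2*I**2))
(((5 - 51)/(118 + 87) + 196*(-176)) + y(226))*(-303375 - 422678) = (((5 - 51)/(118 + 87) + 196*(-176)) + sqrt(226*(1 + 2*226)))*(-303375 - 422678) = ((-46/205 - 34496) + sqrt(226*(1 + 452)))*(-726053) = ((-46*1/205 - 34496) + sqrt(226*453))*(-726053) = ((-46/205 - 34496) + sqrt(102378))*(-726053) = (-7071726/205 + sqrt(102378))*(-726053) = 5134447877478/205 - 726053*sqrt(102378)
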